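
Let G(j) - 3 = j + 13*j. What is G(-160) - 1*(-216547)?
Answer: 214310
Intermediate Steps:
G(j) = 3 + 14*j (G(j) = 3 + (j + 13*j) = 3 + 14*j)
G(-160) - 1*(-216547) = (3 + 14*(-160)) - 1*(-216547) = (3 - 2240) + 216547 = -2237 + 216547 = 214310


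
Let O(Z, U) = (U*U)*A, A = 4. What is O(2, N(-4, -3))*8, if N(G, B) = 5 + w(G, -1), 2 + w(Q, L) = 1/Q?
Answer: 242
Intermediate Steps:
w(Q, L) = -2 + 1/Q
N(G, B) = 3 + 1/G (N(G, B) = 5 + (-2 + 1/G) = 3 + 1/G)
O(Z, U) = 4*U² (O(Z, U) = (U*U)*4 = U²*4 = 4*U²)
O(2, N(-4, -3))*8 = (4*(3 + 1/(-4))²)*8 = (4*(3 - ¼)²)*8 = (4*(11/4)²)*8 = (4*(121/16))*8 = (121/4)*8 = 242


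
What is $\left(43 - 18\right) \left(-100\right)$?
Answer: $-2500$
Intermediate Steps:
$\left(43 - 18\right) \left(-100\right) = 25 \left(-100\right) = -2500$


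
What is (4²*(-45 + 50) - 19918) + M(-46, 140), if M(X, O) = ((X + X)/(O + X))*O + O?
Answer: -932246/47 ≈ -19835.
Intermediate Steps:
M(X, O) = O + 2*O*X/(O + X) (M(X, O) = ((2*X)/(O + X))*O + O = (2*X/(O + X))*O + O = 2*O*X/(O + X) + O = O + 2*O*X/(O + X))
(4²*(-45 + 50) - 19918) + M(-46, 140) = (4²*(-45 + 50) - 19918) + 140*(140 + 3*(-46))/(140 - 46) = (16*5 - 19918) + 140*(140 - 138)/94 = (80 - 19918) + 140*(1/94)*2 = -19838 + 140/47 = -932246/47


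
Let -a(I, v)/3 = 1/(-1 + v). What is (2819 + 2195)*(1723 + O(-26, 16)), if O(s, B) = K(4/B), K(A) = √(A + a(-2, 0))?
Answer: 8639122 + 2507*√13 ≈ 8.6482e+6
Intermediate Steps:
a(I, v) = -3/(-1 + v)
K(A) = √(3 + A) (K(A) = √(A - 3/(-1 + 0)) = √(A - 3/(-1)) = √(A - 3*(-1)) = √(A + 3) = √(3 + A))
O(s, B) = √(3 + 4/B)
(2819 + 2195)*(1723 + O(-26, 16)) = (2819 + 2195)*(1723 + √(3 + 4/16)) = 5014*(1723 + √(3 + 4*(1/16))) = 5014*(1723 + √(3 + ¼)) = 5014*(1723 + √(13/4)) = 5014*(1723 + √13/2) = 8639122 + 2507*√13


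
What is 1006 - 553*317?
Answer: -174295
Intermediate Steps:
1006 - 553*317 = 1006 - 175301 = -174295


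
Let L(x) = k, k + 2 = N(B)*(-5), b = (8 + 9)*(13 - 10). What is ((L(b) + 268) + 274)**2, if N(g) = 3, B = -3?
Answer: 275625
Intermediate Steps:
b = 51 (b = 17*3 = 51)
k = -17 (k = -2 + 3*(-5) = -2 - 15 = -17)
L(x) = -17
((L(b) + 268) + 274)**2 = ((-17 + 268) + 274)**2 = (251 + 274)**2 = 525**2 = 275625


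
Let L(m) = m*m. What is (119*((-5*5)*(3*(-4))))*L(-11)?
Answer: 4319700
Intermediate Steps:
L(m) = m²
(119*((-5*5)*(3*(-4))))*L(-11) = (119*((-5*5)*(3*(-4))))*(-11)² = (119*(-25*(-12)))*121 = (119*300)*121 = 35700*121 = 4319700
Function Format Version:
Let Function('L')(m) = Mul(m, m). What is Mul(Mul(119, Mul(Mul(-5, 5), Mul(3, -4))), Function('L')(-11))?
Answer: 4319700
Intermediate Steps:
Function('L')(m) = Pow(m, 2)
Mul(Mul(119, Mul(Mul(-5, 5), Mul(3, -4))), Function('L')(-11)) = Mul(Mul(119, Mul(Mul(-5, 5), Mul(3, -4))), Pow(-11, 2)) = Mul(Mul(119, Mul(-25, -12)), 121) = Mul(Mul(119, 300), 121) = Mul(35700, 121) = 4319700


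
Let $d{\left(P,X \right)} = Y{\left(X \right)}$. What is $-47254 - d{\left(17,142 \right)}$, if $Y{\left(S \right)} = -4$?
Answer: $-47250$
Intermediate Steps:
$d{\left(P,X \right)} = -4$
$-47254 - d{\left(17,142 \right)} = -47254 - -4 = -47254 + 4 = -47250$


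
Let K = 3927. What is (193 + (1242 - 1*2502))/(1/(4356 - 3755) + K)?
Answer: -641267/2360128 ≈ -0.27171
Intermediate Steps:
(193 + (1242 - 1*2502))/(1/(4356 - 3755) + K) = (193 + (1242 - 1*2502))/(1/(4356 - 3755) + 3927) = (193 + (1242 - 2502))/(1/601 + 3927) = (193 - 1260)/(1/601 + 3927) = -1067/2360128/601 = -1067*601/2360128 = -641267/2360128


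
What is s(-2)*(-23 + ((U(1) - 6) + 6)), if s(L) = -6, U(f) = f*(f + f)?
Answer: 126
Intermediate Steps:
U(f) = 2*f² (U(f) = f*(2*f) = 2*f²)
s(-2)*(-23 + ((U(1) - 6) + 6)) = -6*(-23 + ((2*1² - 6) + 6)) = -6*(-23 + ((2*1 - 6) + 6)) = -6*(-23 + ((2 - 6) + 6)) = -6*(-23 + (-4 + 6)) = -6*(-23 + 2) = -6*(-21) = 126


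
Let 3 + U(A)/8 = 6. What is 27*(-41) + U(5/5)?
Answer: -1083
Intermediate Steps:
U(A) = 24 (U(A) = -24 + 8*6 = -24 + 48 = 24)
27*(-41) + U(5/5) = 27*(-41) + 24 = -1107 + 24 = -1083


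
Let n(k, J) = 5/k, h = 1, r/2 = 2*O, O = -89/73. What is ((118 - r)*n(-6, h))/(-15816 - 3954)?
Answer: 1495/288642 ≈ 0.0051794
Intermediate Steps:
O = -89/73 (O = -89*1/73 = -89/73 ≈ -1.2192)
r = -356/73 (r = 2*(2*(-89/73)) = 2*(-178/73) = -356/73 ≈ -4.8767)
((118 - r)*n(-6, h))/(-15816 - 3954) = ((118 - 1*(-356/73))*(5/(-6)))/(-15816 - 3954) = ((118 + 356/73)*(5*(-1/6)))/(-19770) = ((8970/73)*(-5/6))*(-1/19770) = -7475/73*(-1/19770) = 1495/288642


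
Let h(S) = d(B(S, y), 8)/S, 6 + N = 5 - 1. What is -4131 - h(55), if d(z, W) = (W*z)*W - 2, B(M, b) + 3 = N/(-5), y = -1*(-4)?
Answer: -1135183/275 ≈ -4127.9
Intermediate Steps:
N = -2 (N = -6 + (5 - 1) = -6 + 4 = -2)
y = 4
B(M, b) = -13/5 (B(M, b) = -3 - 2/(-5) = -3 - 2*(-⅕) = -3 + ⅖ = -13/5)
d(z, W) = -2 + z*W² (d(z, W) = z*W² - 2 = -2 + z*W²)
h(S) = -842/(5*S) (h(S) = (-2 - 13/5*8²)/S = (-2 - 13/5*64)/S = (-2 - 832/5)/S = -842/(5*S))
-4131 - h(55) = -4131 - (-842)/(5*55) = -4131 - 1*(-842/275) = -4131 + 842/275 = -1135183/275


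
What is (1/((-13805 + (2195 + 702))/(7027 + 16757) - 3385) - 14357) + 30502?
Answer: 108332608973/6709979 ≈ 16145.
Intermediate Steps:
(1/((-13805 + (2195 + 702))/(7027 + 16757) - 3385) - 14357) + 30502 = (1/((-13805 + 2897)/23784 - 3385) - 14357) + 30502 = (1/(-10908*1/23784 - 3385) - 14357) + 30502 = (1/(-909/1982 - 3385) - 14357) + 30502 = (1/(-6709979/1982) - 14357) + 30502 = (-1982/6709979 - 14357) + 30502 = -96335170485/6709979 + 30502 = 108332608973/6709979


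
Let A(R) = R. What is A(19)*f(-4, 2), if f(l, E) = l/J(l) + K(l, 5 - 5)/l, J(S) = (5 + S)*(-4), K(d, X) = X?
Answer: 19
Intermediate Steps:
J(S) = -20 - 4*S
f(l, E) = l/(-20 - 4*l) (f(l, E) = l/(-20 - 4*l) + (5 - 5)/l = l/(-20 - 4*l) + 0/l = l/(-20 - 4*l) + 0 = l/(-20 - 4*l))
A(19)*f(-4, 2) = 19*(-1*(-4)/(20 + 4*(-4))) = 19*(-1*(-4)/(20 - 16)) = 19*(-1*(-4)/4) = 19*(-1*(-4)*¼) = 19*1 = 19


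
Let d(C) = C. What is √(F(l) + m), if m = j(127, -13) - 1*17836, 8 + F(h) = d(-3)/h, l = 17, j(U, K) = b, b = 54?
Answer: I*√5141361/17 ≈ 133.38*I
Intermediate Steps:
j(U, K) = 54
F(h) = -8 - 3/h
m = -17782 (m = 54 - 1*17836 = 54 - 17836 = -17782)
√(F(l) + m) = √((-8 - 3/17) - 17782) = √(-139/17 - 17782) = √(-302433/17) = I*√5141361/17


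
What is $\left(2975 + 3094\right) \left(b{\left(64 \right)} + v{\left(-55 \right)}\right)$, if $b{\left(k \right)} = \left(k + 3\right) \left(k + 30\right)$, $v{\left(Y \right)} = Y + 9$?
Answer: $37943388$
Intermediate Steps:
$v{\left(Y \right)} = 9 + Y$
$b{\left(k \right)} = \left(3 + k\right) \left(30 + k\right)$
$\left(2975 + 3094\right) \left(b{\left(64 \right)} + v{\left(-55 \right)}\right) = \left(2975 + 3094\right) \left(\left(90 + 64^{2} + 33 \cdot 64\right) + \left(9 - 55\right)\right) = 6069 \left(\left(90 + 4096 + 2112\right) - 46\right) = 6069 \left(6298 - 46\right) = 6069 \cdot 6252 = 37943388$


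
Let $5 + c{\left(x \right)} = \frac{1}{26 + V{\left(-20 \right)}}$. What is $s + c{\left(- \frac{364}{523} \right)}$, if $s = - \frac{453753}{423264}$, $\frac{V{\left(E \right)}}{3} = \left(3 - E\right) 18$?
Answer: $- \frac{271535775}{44724896} \approx -6.0712$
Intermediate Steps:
$V{\left(E \right)} = 162 - 54 E$ ($V{\left(E \right)} = 3 \left(3 - E\right) 18 = 3 \left(54 - 18 E\right) = 162 - 54 E$)
$s = - \frac{151251}{141088}$ ($s = \left(-453753\right) \frac{1}{423264} = - \frac{151251}{141088} \approx -1.072$)
$c{\left(x \right)} = - \frac{6339}{1268}$ ($c{\left(x \right)} = -5 + \frac{1}{26 + \left(162 - -1080\right)} = -5 + \frac{1}{26 + \left(162 + 1080\right)} = -5 + \frac{1}{26 + 1242} = -5 + \frac{1}{1268} = - \frac{6339}{1268}$)
$s + c{\left(- \frac{364}{523} \right)} = - \frac{151251}{141088} - \frac{6339}{1268} = - \frac{271535775}{44724896}$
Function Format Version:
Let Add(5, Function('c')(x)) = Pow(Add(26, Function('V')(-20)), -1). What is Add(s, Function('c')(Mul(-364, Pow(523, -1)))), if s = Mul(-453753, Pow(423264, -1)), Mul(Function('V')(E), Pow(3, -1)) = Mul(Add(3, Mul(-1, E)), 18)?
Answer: Rational(-271535775, 44724896) ≈ -6.0712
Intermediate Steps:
Function('V')(E) = Add(162, Mul(-54, E)) (Function('V')(E) = Mul(3, Mul(Add(3, Mul(-1, E)), 18)) = Mul(3, Add(54, Mul(-18, E))) = Add(162, Mul(-54, E)))
s = Rational(-151251, 141088) (s = Mul(-453753, Rational(1, 423264)) = Rational(-151251, 141088) ≈ -1.0720)
Function('c')(x) = Rational(-6339, 1268) (Function('c')(x) = Add(-5, Pow(Add(26, Add(162, Mul(-54, -20))), -1)) = Add(-5, Pow(Add(26, Add(162, 1080)), -1)) = Add(-5, Pow(Add(26, 1242), -1)) = Add(-5, Pow(1268, -1)) = Add(-5, Rational(1, 1268)) = Rational(-6339, 1268))
Add(s, Function('c')(Mul(-364, Pow(523, -1)))) = Add(Rational(-151251, 141088), Rational(-6339, 1268)) = Rational(-271535775, 44724896)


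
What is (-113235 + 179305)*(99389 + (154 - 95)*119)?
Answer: 7030508700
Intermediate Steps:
(-113235 + 179305)*(99389 + (154 - 95)*119) = 66070*(99389 + 59*119) = 66070*(99389 + 7021) = 66070*106410 = 7030508700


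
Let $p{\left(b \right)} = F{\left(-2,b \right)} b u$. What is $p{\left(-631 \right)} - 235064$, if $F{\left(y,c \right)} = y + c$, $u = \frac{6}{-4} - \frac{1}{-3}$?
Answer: $- \frac{1402115}{2} \approx -7.0106 \cdot 10^{5}$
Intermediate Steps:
$u = - \frac{7}{6}$ ($u = 6 \left(- \frac{1}{4}\right) - - \frac{1}{3} = - \frac{3}{2} + \frac{1}{3} = - \frac{7}{6} \approx -1.1667$)
$F{\left(y,c \right)} = c + y$
$p{\left(b \right)} = - \frac{7 b \left(-2 + b\right)}{6}$ ($p{\left(b \right)} = \left(b - 2\right) b \left(- \frac{7}{6}\right) = \left(-2 + b\right) b \left(- \frac{7}{6}\right) = b \left(-2 + b\right) \left(- \frac{7}{6}\right) = - \frac{7 b \left(-2 + b\right)}{6}$)
$p{\left(-631 \right)} - 235064 = \frac{7}{6} \left(-631\right) \left(2 - -631\right) - 235064 = \frac{7}{6} \left(-631\right) \left(2 + 631\right) - 235064 = \frac{7}{6} \left(-631\right) 633 - 235064 = - \frac{931987}{2} - 235064 = - \frac{1402115}{2}$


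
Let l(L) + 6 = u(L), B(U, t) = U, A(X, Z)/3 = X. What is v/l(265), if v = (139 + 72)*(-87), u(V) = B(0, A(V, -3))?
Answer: 6119/2 ≈ 3059.5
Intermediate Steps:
A(X, Z) = 3*X
u(V) = 0
l(L) = -6 (l(L) = -6 + 0 = -6)
v = -18357 (v = 211*(-87) = -18357)
v/l(265) = -18357/(-6) = -18357*(-1/6) = 6119/2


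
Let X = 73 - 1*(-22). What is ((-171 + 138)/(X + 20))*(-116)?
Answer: 3828/115 ≈ 33.287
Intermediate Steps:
X = 95 (X = 73 + 22 = 95)
((-171 + 138)/(X + 20))*(-116) = ((-171 + 138)/(95 + 20))*(-116) = -33/115*(-116) = 3828/115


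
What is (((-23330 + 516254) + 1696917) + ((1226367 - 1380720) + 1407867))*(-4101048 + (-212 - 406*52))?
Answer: -14194790238060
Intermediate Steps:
(((-23330 + 516254) + 1696917) + ((1226367 - 1380720) + 1407867))*(-4101048 + (-212 - 406*52)) = ((492924 + 1696917) + (-154353 + 1407867))*(-4101048 + (-212 - 21112)) = (2189841 + 1253514)*(-4101048 - 21324) = 3443355*(-4122372) = -14194790238060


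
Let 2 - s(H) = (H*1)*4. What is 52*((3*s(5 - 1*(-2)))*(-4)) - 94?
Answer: 16130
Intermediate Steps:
s(H) = 2 - 4*H (s(H) = 2 - H*1*4 = 2 - H*4 = 2 - 4*H)
52*((3*s(5 - 1*(-2)))*(-4)) - 94 = 52*((3*(2 - 4*(5 - 1*(-2))))*(-4)) - 94 = 52*((3*(2 - 4*(5 + 2)))*(-4)) - 94 = 52*((3*(2 - 4*7))*(-4)) - 94 = 52*((3*(2 - 28))*(-4)) - 94 = 52*((3*(-26))*(-4)) - 94 = 52*(-78*(-4)) - 94 = 52*312 - 94 = 16224 - 94 = 16130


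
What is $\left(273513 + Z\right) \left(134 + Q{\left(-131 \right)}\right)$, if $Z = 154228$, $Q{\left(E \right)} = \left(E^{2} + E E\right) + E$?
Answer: $14682209825$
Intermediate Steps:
$Q{\left(E \right)} = E + 2 E^{2}$ ($Q{\left(E \right)} = \left(E^{2} + E^{2}\right) + E = 2 E^{2} + E = E + 2 E^{2}$)
$\left(273513 + Z\right) \left(134 + Q{\left(-131 \right)}\right) = \left(273513 + 154228\right) \left(134 - 131 \left(1 + 2 \left(-131\right)\right)\right) = 427741 \left(134 - 131 \left(1 - 262\right)\right) = 427741 \left(134 - -34191\right) = 427741 \left(134 + 34191\right) = 427741 \cdot 34325 = 14682209825$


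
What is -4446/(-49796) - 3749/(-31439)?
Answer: 773609/3709802 ≈ 0.20853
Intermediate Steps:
-4446/(-49796) - 3749/(-31439) = -4446*(-1/49796) - 3749*(-1/31439) = 2223/24898 + 3749/31439 = 773609/3709802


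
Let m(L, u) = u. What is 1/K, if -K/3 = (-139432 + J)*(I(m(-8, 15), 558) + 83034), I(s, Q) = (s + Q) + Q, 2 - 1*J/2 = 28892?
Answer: 1/49795043940 ≈ 2.0082e-11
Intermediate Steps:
J = -57780 (J = 4 - 2*28892 = 4 - 57784 = -57780)
I(s, Q) = s + 2*Q (I(s, Q) = (Q + s) + Q = s + 2*Q)
K = 49795043940 (K = -3*(-139432 - 57780)*((15 + 2*558) + 83034) = -(-591636)*((15 + 1116) + 83034) = -(-591636)*(1131 + 83034) = -(-591636)*84165 = -3*(-16598347980) = 49795043940)
1/K = 1/49795043940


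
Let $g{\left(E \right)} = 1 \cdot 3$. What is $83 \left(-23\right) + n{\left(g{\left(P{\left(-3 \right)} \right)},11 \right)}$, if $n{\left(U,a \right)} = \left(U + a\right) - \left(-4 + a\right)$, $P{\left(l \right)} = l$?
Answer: $-1902$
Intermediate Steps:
$g{\left(E \right)} = 3$
$n{\left(U,a \right)} = 4 + U$
$83 \left(-23\right) + n{\left(g{\left(P{\left(-3 \right)} \right)},11 \right)} = 83 \left(-23\right) + \left(4 + 3\right) = -1909 + 7 = -1902$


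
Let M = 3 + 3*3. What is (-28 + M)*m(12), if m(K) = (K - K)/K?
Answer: 0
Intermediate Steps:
m(K) = 0 (m(K) = 0/K = 0)
M = 12 (M = 3 + 9 = 12)
(-28 + M)*m(12) = (-28 + 12)*0 = -16*0 = 0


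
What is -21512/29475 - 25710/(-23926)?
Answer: 121553069/352609425 ≈ 0.34472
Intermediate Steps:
-21512/29475 - 25710/(-23926) = -21512*1/29475 - 25710*(-1/23926) = -21512/29475 + 12855/11963 = 121553069/352609425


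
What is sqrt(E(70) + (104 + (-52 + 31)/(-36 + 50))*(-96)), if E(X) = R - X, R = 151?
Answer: I*sqrt(9759) ≈ 98.788*I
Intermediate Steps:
E(X) = 151 - X
sqrt(E(70) + (104 + (-52 + 31)/(-36 + 50))*(-96)) = sqrt((151 - 1*70) + (104 + (-52 + 31)/(-36 + 50))*(-96)) = sqrt((151 - 70) + (104 - 21/14)*(-96)) = sqrt(81 + (104 - 21*1/14)*(-96)) = sqrt(81 + (104 - 3/2)*(-96)) = sqrt(81 + (205/2)*(-96)) = sqrt(81 - 9840) = sqrt(-9759) = I*sqrt(9759)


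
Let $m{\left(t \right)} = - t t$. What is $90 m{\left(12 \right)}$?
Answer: $-12960$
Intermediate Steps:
$m{\left(t \right)} = - t^{2}$
$90 m{\left(12 \right)} = 90 \left(- 12^{2}\right) = 90 \left(\left(-1\right) 144\right) = 90 \left(-144\right) = -12960$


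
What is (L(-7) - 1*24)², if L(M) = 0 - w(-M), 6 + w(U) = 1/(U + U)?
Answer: 64009/196 ≈ 326.58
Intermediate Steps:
w(U) = -6 + 1/(2*U) (w(U) = -6 + 1/(U + U) = -6 + 1/(2*U))
L(M) = 6 + 1/(2*M) (L(M) = 0 - (-6 + 1/(2*((-M)))) = 0 - (-6 + (-1/M)/2) = 0 - (-6 - 1/(2*M)) = 0 + (6 + 1/(2*M)) = 6 + 1/(2*M))
(L(-7) - 1*24)² = ((6 + (½)/(-7)) - 1*24)² = ((6 + (½)*(-⅐)) - 24)² = ((6 - 1/14) - 24)² = (83/14 - 24)² = (-253/14)² = 64009/196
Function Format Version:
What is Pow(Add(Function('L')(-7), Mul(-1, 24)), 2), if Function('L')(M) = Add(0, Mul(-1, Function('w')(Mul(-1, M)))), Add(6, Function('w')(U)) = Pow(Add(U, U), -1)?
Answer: Rational(64009, 196) ≈ 326.58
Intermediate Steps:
Function('w')(U) = Add(-6, Mul(Rational(1, 2), Pow(U, -1))) (Function('w')(U) = Add(-6, Pow(Add(U, U), -1)) = Add(-6, Pow(Mul(2, U), -1)) = Add(-6, Mul(Rational(1, 2), Pow(U, -1))))
Function('L')(M) = Add(6, Mul(Rational(1, 2), Pow(M, -1))) (Function('L')(M) = Add(0, Mul(-1, Add(-6, Mul(Rational(1, 2), Pow(Mul(-1, M), -1))))) = Add(0, Mul(-1, Add(-6, Mul(Rational(1, 2), Mul(-1, Pow(M, -1)))))) = Add(0, Mul(-1, Add(-6, Mul(Rational(-1, 2), Pow(M, -1))))) = Add(0, Add(6, Mul(Rational(1, 2), Pow(M, -1)))) = Add(6, Mul(Rational(1, 2), Pow(M, -1))))
Pow(Add(Function('L')(-7), Mul(-1, 24)), 2) = Pow(Add(Add(6, Mul(Rational(1, 2), Pow(-7, -1))), Mul(-1, 24)), 2) = Pow(Add(Add(6, Mul(Rational(1, 2), Rational(-1, 7))), -24), 2) = Pow(Add(Add(6, Rational(-1, 14)), -24), 2) = Pow(Add(Rational(83, 14), -24), 2) = Pow(Rational(-253, 14), 2) = Rational(64009, 196)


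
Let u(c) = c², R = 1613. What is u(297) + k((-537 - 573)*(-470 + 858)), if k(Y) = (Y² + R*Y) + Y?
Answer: 184790233089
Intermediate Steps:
k(Y) = Y² + 1614*Y (k(Y) = (Y² + 1613*Y) + Y = Y² + 1614*Y)
u(297) + k((-537 - 573)*(-470 + 858)) = 297² + ((-537 - 573)*(-470 + 858))*(1614 + (-537 - 573)*(-470 + 858)) = 88209 + (-1110*388)*(1614 - 1110*388) = 88209 - 430680*(1614 - 430680) = 88209 - 430680*(-429066) = 88209 + 184790144880 = 184790233089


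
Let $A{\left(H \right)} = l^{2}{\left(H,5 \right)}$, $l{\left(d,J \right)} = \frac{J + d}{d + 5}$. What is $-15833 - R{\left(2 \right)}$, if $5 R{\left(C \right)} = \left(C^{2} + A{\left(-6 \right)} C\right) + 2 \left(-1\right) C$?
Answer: $- \frac{79167}{5} \approx -15833.0$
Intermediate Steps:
$l{\left(d,J \right)} = \frac{J + d}{5 + d}$
$A{\left(H \right)} = 1$ ($A{\left(H \right)} = \left(\frac{5 + H}{5 + H}\right)^{2} = 1^{2} = 1$)
$R{\left(C \right)} = - \frac{C}{5} + \frac{C^{2}}{5}$ ($R{\left(C \right)} = \frac{\left(C^{2} + 1 C\right) + 2 \left(-1\right) C}{5} = \frac{\left(C^{2} + C\right) - 2 C}{5} = \frac{\left(C + C^{2}\right) - 2 C}{5} = \frac{C^{2} - C}{5} = - \frac{C}{5} + \frac{C^{2}}{5}$)
$-15833 - R{\left(2 \right)} = -15833 - \frac{1}{5} \cdot 2 \left(-1 + 2\right) = -15833 - \frac{1}{5} \cdot 2 \cdot 1 = -15833 - \frac{2}{5} = - \frac{79167}{5}$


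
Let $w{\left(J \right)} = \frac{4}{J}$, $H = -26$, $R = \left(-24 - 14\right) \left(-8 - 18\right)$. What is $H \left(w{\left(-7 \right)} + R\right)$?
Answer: $- \frac{179712}{7} \approx -25673.0$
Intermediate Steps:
$R = 988$ ($R = \left(-38\right) \left(-26\right) = 988$)
$H \left(w{\left(-7 \right)} + R\right) = - 26 \left(\frac{4}{-7} + 988\right) = - 26 \left(4 \left(- \frac{1}{7}\right) + 988\right) = - 26 \left(- \frac{4}{7} + 988\right) = \left(-26\right) \frac{6912}{7} = - \frac{179712}{7}$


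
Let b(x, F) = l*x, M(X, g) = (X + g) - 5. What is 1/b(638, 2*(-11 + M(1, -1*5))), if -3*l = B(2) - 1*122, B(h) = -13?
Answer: 1/28710 ≈ 3.4831e-5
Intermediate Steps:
M(X, g) = -5 + X + g
l = 45 (l = -(-13 - 1*122)/3 = -(-13 - 122)/3 = -⅓*(-135) = 45)
b(x, F) = 45*x
1/b(638, 2*(-11 + M(1, -1*5))) = 1/(45*638) = 1/28710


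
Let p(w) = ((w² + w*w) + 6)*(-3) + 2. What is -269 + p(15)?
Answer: -1635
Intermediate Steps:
p(w) = -16 - 6*w² (p(w) = ((w² + w²) + 6)*(-3) + 2 = (2*w² + 6)*(-3) + 2 = (6 + 2*w²)*(-3) + 2 = (-18 - 6*w²) + 2 = -16 - 6*w²)
-269 + p(15) = -269 + (-16 - 6*15²) = -269 + (-16 - 6*225) = -269 + (-16 - 1350) = -269 - 1366 = -1635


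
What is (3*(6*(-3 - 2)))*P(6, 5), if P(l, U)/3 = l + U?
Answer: -2970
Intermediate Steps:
P(l, U) = 3*U + 3*l (P(l, U) = 3*(l + U) = 3*(U + l) = 3*U + 3*l)
(3*(6*(-3 - 2)))*P(6, 5) = (3*(6*(-3 - 2)))*(3*5 + 3*6) = (3*(6*(-5)))*(15 + 18) = (3*(-30))*33 = -90*33 = -2970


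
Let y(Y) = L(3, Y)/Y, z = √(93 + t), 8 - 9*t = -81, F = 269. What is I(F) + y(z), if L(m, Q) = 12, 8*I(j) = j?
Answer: 269/8 + 18*√926/463 ≈ 34.808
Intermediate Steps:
I(j) = j/8
t = 89/9 (t = 8/9 - ⅑*(-81) = 8/9 + 9 = 89/9 ≈ 9.8889)
z = √926/3 (z = √(93 + 89/9) = √(926/9) = √926/3 ≈ 10.143)
y(Y) = 12/Y
I(F) + y(z) = (⅛)*269 + 12/((√926/3)) = 269/8 + 12*(3*√926/926) = 269/8 + 18*√926/463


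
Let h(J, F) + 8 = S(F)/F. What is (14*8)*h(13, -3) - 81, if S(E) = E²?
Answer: -1313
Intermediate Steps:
h(J, F) = -8 + F (h(J, F) = -8 + F²/F = -8 + F)
(14*8)*h(13, -3) - 81 = (14*8)*(-8 - 3) - 81 = 112*(-11) - 81 = -1232 - 81 = -1313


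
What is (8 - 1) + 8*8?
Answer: 71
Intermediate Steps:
(8 - 1) + 8*8 = 7 + 64 = 71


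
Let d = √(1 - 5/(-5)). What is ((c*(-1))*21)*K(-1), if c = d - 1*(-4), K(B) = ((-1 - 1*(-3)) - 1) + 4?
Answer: -420 - 105*√2 ≈ -568.49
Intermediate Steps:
K(B) = 5 (K(B) = ((-1 + 3) - 1) + 4 = (2 - 1) + 4 = 1 + 4 = 5)
d = √2 (d = √(1 - 5*(-⅕)) = √(1 + 1) = √2 ≈ 1.4142)
c = 4 + √2 (c = √2 - 1*(-4) = √2 + 4 = 4 + √2 ≈ 5.4142)
((c*(-1))*21)*K(-1) = (((4 + √2)*(-1))*21)*5 = ((-4 - √2)*21)*5 = (-84 - 21*√2)*5 = -420 - 105*√2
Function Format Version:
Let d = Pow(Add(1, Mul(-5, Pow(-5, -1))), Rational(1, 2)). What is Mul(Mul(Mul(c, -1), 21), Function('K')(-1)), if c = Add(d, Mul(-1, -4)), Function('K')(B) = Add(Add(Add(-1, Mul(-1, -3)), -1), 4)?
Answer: Add(-420, Mul(-105, Pow(2, Rational(1, 2)))) ≈ -568.49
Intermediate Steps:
Function('K')(B) = 5 (Function('K')(B) = Add(Add(Add(-1, 3), -1), 4) = Add(Add(2, -1), 4) = Add(1, 4) = 5)
d = Pow(2, Rational(1, 2)) (d = Pow(Add(1, Mul(-5, Rational(-1, 5))), Rational(1, 2)) = Pow(Add(1, 1), Rational(1, 2)) = Pow(2, Rational(1, 2)) ≈ 1.4142)
c = Add(4, Pow(2, Rational(1, 2))) (c = Add(Pow(2, Rational(1, 2)), Mul(-1, -4)) = Add(Pow(2, Rational(1, 2)), 4) = Add(4, Pow(2, Rational(1, 2))) ≈ 5.4142)
Mul(Mul(Mul(c, -1), 21), Function('K')(-1)) = Mul(Mul(Mul(Add(4, Pow(2, Rational(1, 2))), -1), 21), 5) = Mul(Mul(Add(-4, Mul(-1, Pow(2, Rational(1, 2)))), 21), 5) = Mul(Add(-84, Mul(-21, Pow(2, Rational(1, 2)))), 5) = Add(-420, Mul(-105, Pow(2, Rational(1, 2))))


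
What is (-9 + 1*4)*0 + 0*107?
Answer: 0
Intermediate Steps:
(-9 + 1*4)*0 + 0*107 = (-9 + 4)*0 + 0 = -5*0 + 0 = 0 + 0 = 0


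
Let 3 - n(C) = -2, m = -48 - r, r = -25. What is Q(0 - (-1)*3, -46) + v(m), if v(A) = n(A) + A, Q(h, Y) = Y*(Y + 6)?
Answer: 1822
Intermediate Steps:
m = -23 (m = -48 - 1*(-25) = -48 + 25 = -23)
n(C) = 5 (n(C) = 3 - 1*(-2) = 3 + 2 = 5)
Q(h, Y) = Y*(6 + Y)
v(A) = 5 + A
Q(0 - (-1)*3, -46) + v(m) = -46*(6 - 46) + (5 - 23) = -46*(-40) - 18 = 1840 - 18 = 1822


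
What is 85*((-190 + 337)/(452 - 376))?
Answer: 12495/76 ≈ 164.41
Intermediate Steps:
85*((-190 + 337)/(452 - 376)) = 85*(147/76) = 12495/76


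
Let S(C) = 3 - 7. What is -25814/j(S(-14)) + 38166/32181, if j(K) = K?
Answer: 138478833/21454 ≈ 6454.7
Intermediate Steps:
S(C) = -4
-25814/j(S(-14)) + 38166/32181 = -25814/(-4) + 38166/32181 = -25814*(-¼) + 38166*(1/32181) = 12907/2 + 12722/10727 = 138478833/21454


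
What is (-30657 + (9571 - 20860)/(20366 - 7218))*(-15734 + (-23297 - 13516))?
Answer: 21181145270175/13148 ≈ 1.6110e+9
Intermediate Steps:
(-30657 + (9571 - 20860)/(20366 - 7218))*(-15734 + (-23297 - 13516)) = (-30657 - 11289/13148)*(-15734 - 36813) = (-30657 - 11289*1/13148)*(-52547) = (-30657 - 11289/13148)*(-52547) = -403089525/13148*(-52547) = 21181145270175/13148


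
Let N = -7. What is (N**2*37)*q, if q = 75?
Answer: 135975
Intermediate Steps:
(N**2*37)*q = ((-7)**2*37)*75 = (49*37)*75 = 1813*75 = 135975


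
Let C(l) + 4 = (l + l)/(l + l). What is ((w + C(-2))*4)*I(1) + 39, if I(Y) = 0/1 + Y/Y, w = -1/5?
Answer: 131/5 ≈ 26.200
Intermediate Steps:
C(l) = -3 (C(l) = -4 + (l + l)/(l + l) = -4 + (2*l)/((2*l)) = -4 + (2*l)*(1/(2*l)) = -4 + 1 = -3)
w = -⅕ (w = -1*⅕ = -⅕ ≈ -0.20000)
I(Y) = 1 (I(Y) = 0*1 + 1 = 0 + 1 = 1)
((w + C(-2))*4)*I(1) + 39 = ((-⅕ - 3)*4)*1 + 39 = -16/5*4*1 + 39 = -64/5*1 + 39 = -64/5 + 39 = 131/5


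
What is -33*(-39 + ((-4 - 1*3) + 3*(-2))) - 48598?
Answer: -46882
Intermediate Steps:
-33*(-39 + ((-4 - 1*3) + 3*(-2))) - 48598 = -33*(-39 + ((-4 - 3) - 6)) - 48598 = -33*(-39 + (-7 - 6)) - 48598 = -33*(-39 - 13) - 48598 = -33*(-52) - 48598 = 1716 - 48598 = -46882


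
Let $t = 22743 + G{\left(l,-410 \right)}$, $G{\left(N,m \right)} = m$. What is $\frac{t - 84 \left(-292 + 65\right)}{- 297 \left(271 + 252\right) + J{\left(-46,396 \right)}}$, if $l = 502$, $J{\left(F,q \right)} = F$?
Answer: $- \frac{41401}{155377} \approx -0.26646$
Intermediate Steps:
$t = 22333$ ($t = 22743 - 410 = 22333$)
$\frac{t - 84 \left(-292 + 65\right)}{- 297 \left(271 + 252\right) + J{\left(-46,396 \right)}} = \frac{22333 - 84 \left(-292 + 65\right)}{- 297 \left(271 + 252\right) - 46} = \frac{22333 - -19068}{\left(-297\right) 523 - 46} = \frac{22333 + 19068}{-155331 - 46} = \frac{41401}{-155377} = 41401 \left(- \frac{1}{155377}\right) = - \frac{41401}{155377}$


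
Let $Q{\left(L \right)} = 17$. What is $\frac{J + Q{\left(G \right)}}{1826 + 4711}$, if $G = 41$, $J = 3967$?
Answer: $\frac{1328}{2179} \approx 0.60945$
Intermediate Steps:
$\frac{J + Q{\left(G \right)}}{1826 + 4711} = \frac{3967 + 17}{1826 + 4711} = \frac{3984}{6537} = 3984 \cdot \frac{1}{6537} = \frac{1328}{2179}$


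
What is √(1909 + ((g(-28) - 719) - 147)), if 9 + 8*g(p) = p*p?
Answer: √18238/4 ≈ 33.762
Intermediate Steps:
g(p) = -9/8 + p²/8 (g(p) = -9/8 + (p*p)/8 = -9/8 + p²/8)
√(1909 + ((g(-28) - 719) - 147)) = √(1909 + (((-9/8 + (⅛)*(-28)²) - 719) - 147)) = √(1909 + (((-9/8 + (⅛)*784) - 719) - 147)) = √(1909 + (((-9/8 + 98) - 719) - 147)) = √(1909 + ((775/8 - 719) - 147)) = √(1909 + (-4977/8 - 147)) = √(1909 - 6153/8) = √(9119/8) = √18238/4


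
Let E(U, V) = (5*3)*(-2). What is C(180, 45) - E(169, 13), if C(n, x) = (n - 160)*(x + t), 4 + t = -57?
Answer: -290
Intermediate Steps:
t = -61 (t = -4 - 57 = -61)
E(U, V) = -30 (E(U, V) = 15*(-2) = -30)
C(n, x) = (-160 + n)*(-61 + x) (C(n, x) = (n - 160)*(x - 61) = (-160 + n)*(-61 + x))
C(180, 45) - E(169, 13) = (9760 - 160*45 - 61*180 + 180*45) - 1*(-30) = (9760 - 7200 - 10980 + 8100) + 30 = -320 + 30 = -290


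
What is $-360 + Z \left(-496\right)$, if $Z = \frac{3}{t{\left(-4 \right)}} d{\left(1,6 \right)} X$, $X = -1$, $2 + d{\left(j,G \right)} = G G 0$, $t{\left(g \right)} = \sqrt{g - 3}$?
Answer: $-360 + \frac{2976 i \sqrt{7}}{7} \approx -360.0 + 1124.8 i$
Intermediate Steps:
$t{\left(g \right)} = \sqrt{-3 + g}$
$d{\left(j,G \right)} = -2$ ($d{\left(j,G \right)} = -2 + G G 0 = -2 + G^{2} \cdot 0 = -2 + 0 = -2$)
$Z = - \frac{6 i \sqrt{7}}{7}$ ($Z = \frac{3}{\sqrt{-3 - 4}} \left(-2\right) \left(-1\right) = \frac{3}{\sqrt{-7}} \left(-2\right) \left(-1\right) = \frac{3}{i \sqrt{7}} \left(-2\right) \left(-1\right) = 3 \left(- \frac{i \sqrt{7}}{7}\right) \left(-2\right) \left(-1\right) = - \frac{3 i \sqrt{7}}{7} \left(-2\right) \left(-1\right) = \frac{6 i \sqrt{7}}{7} \left(-1\right) = - \frac{6 i \sqrt{7}}{7} \approx - 2.2678 i$)
$-360 + Z \left(-496\right) = -360 + - \frac{6 i \sqrt{7}}{7} \left(-496\right) = -360 + \frac{2976 i \sqrt{7}}{7}$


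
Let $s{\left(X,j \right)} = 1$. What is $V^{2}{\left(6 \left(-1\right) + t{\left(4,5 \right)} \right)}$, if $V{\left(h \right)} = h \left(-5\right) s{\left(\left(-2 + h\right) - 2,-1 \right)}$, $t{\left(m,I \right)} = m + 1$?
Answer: $25$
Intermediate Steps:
$t{\left(m,I \right)} = 1 + m$
$V{\left(h \right)} = - 5 h$ ($V{\left(h \right)} = h \left(-5\right) 1 = - 5 h 1 = - 5 h$)
$V^{2}{\left(6 \left(-1\right) + t{\left(4,5 \right)} \right)} = \left(- 5 \left(6 \left(-1\right) + \left(1 + 4\right)\right)\right)^{2} = \left(- 5 \left(-6 + 5\right)\right)^{2} = \left(\left(-5\right) \left(-1\right)\right)^{2} = 5^{2} = 25$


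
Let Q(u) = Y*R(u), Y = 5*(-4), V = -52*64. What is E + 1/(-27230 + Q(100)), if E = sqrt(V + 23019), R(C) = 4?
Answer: -1/27310 + sqrt(19691) ≈ 140.32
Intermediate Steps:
V = -3328
Y = -20
E = sqrt(19691) (E = sqrt(-3328 + 23019) = sqrt(19691) ≈ 140.32)
Q(u) = -80 (Q(u) = -20*4 = -80)
E + 1/(-27230 + Q(100)) = sqrt(19691) + 1/(-27230 - 80) = sqrt(19691) + 1/(-27310) = sqrt(19691) - 1/27310 = -1/27310 + sqrt(19691)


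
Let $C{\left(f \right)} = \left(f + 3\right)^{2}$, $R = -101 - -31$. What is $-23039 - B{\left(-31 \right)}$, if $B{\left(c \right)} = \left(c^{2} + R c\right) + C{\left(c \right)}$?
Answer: $-26954$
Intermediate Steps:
$R = -70$ ($R = -101 + 31 = -70$)
$C{\left(f \right)} = \left(3 + f\right)^{2}$
$B{\left(c \right)} = c^{2} + \left(3 + c\right)^{2} - 70 c$ ($B{\left(c \right)} = \left(c^{2} - 70 c\right) + \left(3 + c\right)^{2} = c^{2} + \left(3 + c\right)^{2} - 70 c$)
$-23039 - B{\left(-31 \right)} = -23039 - \left(9 - -1984 + 2 \left(-31\right)^{2}\right) = -23039 - \left(9 + 1984 + 2 \cdot 961\right) = -23039 - \left(9 + 1984 + 1922\right) = -23039 - 3915 = -26954$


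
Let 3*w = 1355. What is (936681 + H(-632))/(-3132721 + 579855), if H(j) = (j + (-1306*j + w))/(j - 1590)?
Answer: -6241439911/17017404756 ≈ -0.36677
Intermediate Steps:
w = 1355/3 (w = (⅓)*1355 = 1355/3 ≈ 451.67)
H(j) = (1355/3 - 1305*j)/(-1590 + j) (H(j) = (j + (-1306*j + 1355/3))/(j - 1590) = (j + (1355/3 - 1306*j))/(-1590 + j) = (1355/3 - 1305*j)/(-1590 + j))
(936681 + H(-632))/(-3132721 + 579855) = (936681 + 5*(271 - 783*(-632))/(3*(-1590 - 632)))/(-3132721 + 579855) = (936681 + (5/3)*(271 + 494856)/(-2222))/(-2552866) = (936681 + (5/3)*(-1/2222)*495127)*(-1/2552866) = (936681 - 2475635/6666)*(-1/2552866) = (6241439911/6666)*(-1/2552866) = -6241439911/17017404756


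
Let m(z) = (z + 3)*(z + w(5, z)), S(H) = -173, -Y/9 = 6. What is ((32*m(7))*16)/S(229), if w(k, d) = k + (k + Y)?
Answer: 189440/173 ≈ 1095.0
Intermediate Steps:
Y = -54 (Y = -9*6 = -54)
w(k, d) = -54 + 2*k (w(k, d) = k + (k - 54) = k + (-54 + k) = -54 + 2*k)
m(z) = (-44 + z)*(3 + z) (m(z) = (z + 3)*(z + (-54 + 2*5)) = (3 + z)*(z + (-54 + 10)) = (3 + z)*(z - 44) = (3 + z)*(-44 + z) = (-44 + z)*(3 + z))
((32*m(7))*16)/S(229) = ((32*(-132 + 7**2 - 41*7))*16)/(-173) = ((32*(-132 + 49 - 287))*16)*(-1/173) = ((32*(-370))*16)*(-1/173) = -11840*16*(-1/173) = -189440*(-1/173) = 189440/173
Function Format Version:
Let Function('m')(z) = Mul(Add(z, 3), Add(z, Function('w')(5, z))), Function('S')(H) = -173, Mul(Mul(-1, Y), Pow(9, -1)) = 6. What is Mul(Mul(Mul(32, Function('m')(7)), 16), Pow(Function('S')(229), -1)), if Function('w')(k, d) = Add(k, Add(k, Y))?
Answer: Rational(189440, 173) ≈ 1095.0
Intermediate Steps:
Y = -54 (Y = Mul(-9, 6) = -54)
Function('w')(k, d) = Add(-54, Mul(2, k)) (Function('w')(k, d) = Add(k, Add(k, -54)) = Add(k, Add(-54, k)) = Add(-54, Mul(2, k)))
Function('m')(z) = Mul(Add(-44, z), Add(3, z)) (Function('m')(z) = Mul(Add(z, 3), Add(z, Add(-54, Mul(2, 5)))) = Mul(Add(3, z), Add(z, Add(-54, 10))) = Mul(Add(3, z), Add(z, -44)) = Mul(Add(3, z), Add(-44, z)) = Mul(Add(-44, z), Add(3, z)))
Mul(Mul(Mul(32, Function('m')(7)), 16), Pow(Function('S')(229), -1)) = Mul(Mul(Mul(32, Add(-132, Pow(7, 2), Mul(-41, 7))), 16), Pow(-173, -1)) = Mul(Mul(Mul(32, Add(-132, 49, -287)), 16), Rational(-1, 173)) = Mul(Mul(Mul(32, -370), 16), Rational(-1, 173)) = Mul(Mul(-11840, 16), Rational(-1, 173)) = Mul(-189440, Rational(-1, 173)) = Rational(189440, 173)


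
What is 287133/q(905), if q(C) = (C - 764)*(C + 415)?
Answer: 8701/5640 ≈ 1.5427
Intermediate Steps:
q(C) = (-764 + C)*(415 + C)
287133/q(905) = 287133/(-317060 + 905² - 349*905) = 287133/(-317060 + 819025 - 315845) = 287133/186120 = 287133*(1/186120) = 8701/5640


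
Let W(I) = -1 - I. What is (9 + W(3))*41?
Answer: 205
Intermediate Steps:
(9 + W(3))*41 = (9 + (-1 - 1*3))*41 = (9 + (-1 - 3))*41 = (9 - 4)*41 = 5*41 = 205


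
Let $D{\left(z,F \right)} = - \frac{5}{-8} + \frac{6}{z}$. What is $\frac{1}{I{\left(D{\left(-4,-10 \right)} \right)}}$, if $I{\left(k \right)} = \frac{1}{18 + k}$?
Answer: $\frac{137}{8} \approx 17.125$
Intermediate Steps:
$D{\left(z,F \right)} = \frac{5}{8} + \frac{6}{z}$ ($D{\left(z,F \right)} = \left(-5\right) \left(- \frac{1}{8}\right) + \frac{6}{z} = \frac{5}{8} + \frac{6}{z}$)
$\frac{1}{I{\left(D{\left(-4,-10 \right)} \right)}} = \frac{1}{\frac{1}{18 + \left(\frac{5}{8} + \frac{6}{-4}\right)}} = \frac{1}{\frac{1}{18 + \left(\frac{5}{8} + 6 \left(- \frac{1}{4}\right)\right)}} = \frac{1}{\frac{1}{18 + \left(\frac{5}{8} - \frac{3}{2}\right)}} = \frac{1}{\frac{1}{18 - \frac{7}{8}}} = \frac{1}{\frac{1}{\frac{137}{8}}} = \frac{1}{\frac{8}{137}} = \frac{137}{8}$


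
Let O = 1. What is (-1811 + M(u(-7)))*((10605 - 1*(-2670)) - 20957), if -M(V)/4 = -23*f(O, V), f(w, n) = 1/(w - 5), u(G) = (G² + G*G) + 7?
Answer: 14088788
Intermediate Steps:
u(G) = 7 + 2*G² (u(G) = (G² + G²) + 7 = 2*G² + 7 = 7 + 2*G²)
f(w, n) = 1/(-5 + w)
M(V) = -23 (M(V) = -(-92)/(-5 + 1) = -(-92)/(-4) = -(-92)*(-1)/4 = -4*23/4 = -23)
(-1811 + M(u(-7)))*((10605 - 1*(-2670)) - 20957) = (-1811 - 23)*((10605 - 1*(-2670)) - 20957) = -1834*((10605 + 2670) - 20957) = -1834*(13275 - 20957) = -1834*(-7682) = 14088788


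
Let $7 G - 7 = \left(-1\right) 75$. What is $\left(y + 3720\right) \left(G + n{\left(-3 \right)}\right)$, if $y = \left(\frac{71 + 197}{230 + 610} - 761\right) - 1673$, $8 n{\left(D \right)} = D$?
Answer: $- \frac{30524351}{2352} \approx -12978.0$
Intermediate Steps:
$n{\left(D \right)} = \frac{D}{8}$
$G = - \frac{68}{7}$ ($G = 1 + \frac{\left(-1\right) 75}{7} = 1 + \frac{1}{7} \left(-75\right) = 1 - \frac{75}{7} = - \frac{68}{7} \approx -9.7143$)
$y = - \frac{511073}{210}$ ($y = \left(\frac{268}{840} - 761\right) - 1673 = \left(268 \cdot \frac{1}{840} - 761\right) - 1673 = \left(\frac{67}{210} - 761\right) - 1673 = - \frac{159743}{210} - 1673 = - \frac{511073}{210} \approx -2433.7$)
$\left(y + 3720\right) \left(G + n{\left(-3 \right)}\right) = \left(- \frac{511073}{210} + 3720\right) \left(- \frac{68}{7} + \frac{1}{8} \left(-3\right)\right) = \frac{270127 \left(- \frac{68}{7} - \frac{3}{8}\right)}{210} = \frac{270127}{210} \left(- \frac{565}{56}\right) = - \frac{30524351}{2352}$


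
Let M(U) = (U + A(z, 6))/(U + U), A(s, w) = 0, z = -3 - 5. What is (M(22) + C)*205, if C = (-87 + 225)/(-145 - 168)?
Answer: 7585/626 ≈ 12.117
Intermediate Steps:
z = -8
M(U) = ½ (M(U) = (U + 0)/(U + U) = U/((2*U)) = U*(1/(2*U)) = ½)
C = -138/313 (C = 138/(-313) = 138*(-1/313) = -138/313 ≈ -0.44089)
(M(22) + C)*205 = (½ - 138/313)*205 = (37/626)*205 = 7585/626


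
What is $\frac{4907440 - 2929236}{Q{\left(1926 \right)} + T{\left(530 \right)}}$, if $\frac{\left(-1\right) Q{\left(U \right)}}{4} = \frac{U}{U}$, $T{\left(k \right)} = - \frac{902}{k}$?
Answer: $- \frac{524224060}{1511} \approx -3.4694 \cdot 10^{5}$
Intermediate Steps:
$Q{\left(U \right)} = -4$ ($Q{\left(U \right)} = - 4 \frac{U}{U} = \left(-4\right) 1 = -4$)
$\frac{4907440 - 2929236}{Q{\left(1926 \right)} + T{\left(530 \right)}} = \frac{4907440 - 2929236}{-4 - \frac{902}{530}} = \frac{1978204}{-4 - \frac{451}{265}} = \frac{1978204}{- \frac{1511}{265}} = 1978204 \left(- \frac{265}{1511}\right) = - \frac{524224060}{1511}$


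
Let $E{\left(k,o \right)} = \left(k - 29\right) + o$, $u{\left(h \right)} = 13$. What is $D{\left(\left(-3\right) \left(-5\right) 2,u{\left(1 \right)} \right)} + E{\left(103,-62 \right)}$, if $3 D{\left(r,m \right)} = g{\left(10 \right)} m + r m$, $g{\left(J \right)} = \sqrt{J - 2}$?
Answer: $142 + \frac{26 \sqrt{2}}{3} \approx 154.26$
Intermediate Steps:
$g{\left(J \right)} = \sqrt{-2 + J}$
$E{\left(k,o \right)} = -29 + k + o$ ($E{\left(k,o \right)} = \left(-29 + k\right) + o = -29 + k + o$)
$D{\left(r,m \right)} = \frac{m r}{3} + \frac{2 m \sqrt{2}}{3}$ ($D{\left(r,m \right)} = \frac{\sqrt{-2 + 10} m + r m}{3} = \frac{\sqrt{8} m + m r}{3} = \frac{2 \sqrt{2} m + m r}{3} = \frac{2 m \sqrt{2} + m r}{3} = \frac{m r + 2 m \sqrt{2}}{3} = \frac{m r}{3} + \frac{2 m \sqrt{2}}{3}$)
$D{\left(\left(-3\right) \left(-5\right) 2,u{\left(1 \right)} \right)} + E{\left(103,-62 \right)} = \frac{1}{3} \cdot 13 \left(\left(-3\right) \left(-5\right) 2 + 2 \sqrt{2}\right) - -12 = \frac{1}{3} \cdot 13 \left(15 \cdot 2 + 2 \sqrt{2}\right) + 12 = \frac{1}{3} \cdot 13 \left(30 + 2 \sqrt{2}\right) + 12 = \left(130 + \frac{26 \sqrt{2}}{3}\right) + 12 = 142 + \frac{26 \sqrt{2}}{3}$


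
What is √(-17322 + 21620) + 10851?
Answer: 10851 + √4298 ≈ 10917.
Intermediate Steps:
√(-17322 + 21620) + 10851 = √4298 + 10851 = 10851 + √4298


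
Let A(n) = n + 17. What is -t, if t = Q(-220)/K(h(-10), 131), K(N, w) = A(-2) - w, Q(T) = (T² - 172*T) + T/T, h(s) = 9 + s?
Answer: 86241/116 ≈ 743.46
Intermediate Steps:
A(n) = 17 + n
Q(T) = 1 + T² - 172*T (Q(T) = (T² - 172*T) + 1 = 1 + T² - 172*T)
K(N, w) = 15 - w (K(N, w) = (17 - 2) - w = 15 - w)
t = -86241/116 (t = (1 + (-220)² - 172*(-220))/(15 - 1*131) = (1 + 48400 + 37840)/(15 - 131) = 86241/(-116) = 86241*(-1/116) = -86241/116 ≈ -743.46)
-t = -1*(-86241/116) = 86241/116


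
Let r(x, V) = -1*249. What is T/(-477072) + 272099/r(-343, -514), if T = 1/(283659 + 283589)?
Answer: -24544974897493331/22461305442048 ≈ -1092.8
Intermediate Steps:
r(x, V) = -249
T = 1/567248 ≈ 1.7629e-6
T/(-477072) + 272099/r(-343, -514) = (1/567248)/(-477072) + 272099/(-249) = (1/567248)*(-1/477072) + 272099*(-1/249) = -1/270618137856 - 272099/249 = -24544974897493331/22461305442048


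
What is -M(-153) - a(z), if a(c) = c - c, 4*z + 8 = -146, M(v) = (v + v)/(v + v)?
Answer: -1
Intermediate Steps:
M(v) = 1 (M(v) = (2*v)/((2*v)) = (2*v)*(1/(2*v)) = 1)
z = -77/2 (z = -2 + (¼)*(-146) = -2 - 73/2 = -77/2 ≈ -38.500)
a(c) = 0
-M(-153) - a(z) = -1*1 - 1*0 = -1 + 0 = -1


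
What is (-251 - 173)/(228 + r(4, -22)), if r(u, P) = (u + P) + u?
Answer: -212/107 ≈ -1.9813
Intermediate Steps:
r(u, P) = P + 2*u (r(u, P) = (P + u) + u = P + 2*u)
(-251 - 173)/(228 + r(4, -22)) = (-251 - 173)/(228 + (-22 + 2*4)) = -424/(228 + (-22 + 8)) = -424/(228 - 14) = -424/214 = -424*1/214 = -212/107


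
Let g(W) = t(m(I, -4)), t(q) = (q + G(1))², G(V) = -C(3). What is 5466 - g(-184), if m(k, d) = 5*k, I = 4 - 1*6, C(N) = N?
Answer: 5297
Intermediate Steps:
I = -2 (I = 4 - 6 = -2)
G(V) = -3 (G(V) = -1*3 = -3)
t(q) = (-3 + q)² (t(q) = (q - 3)² = (-3 + q)²)
g(W) = 169 (g(W) = (-3 + 5*(-2))² = (-3 - 10)² = (-13)² = 169)
5466 - g(-184) = 5466 - 1*169 = 5466 - 169 = 5297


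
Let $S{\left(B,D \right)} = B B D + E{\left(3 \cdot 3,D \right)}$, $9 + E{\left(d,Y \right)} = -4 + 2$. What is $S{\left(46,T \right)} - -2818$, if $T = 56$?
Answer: $121303$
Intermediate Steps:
$E{\left(d,Y \right)} = -11$ ($E{\left(d,Y \right)} = -9 + \left(-4 + 2\right) = -9 - 2 = -11$)
$S{\left(B,D \right)} = -11 + D B^{2}$ ($S{\left(B,D \right)} = B B D - 11 = B^{2} D - 11 = D B^{2} - 11 = -11 + D B^{2}$)
$S{\left(46,T \right)} - -2818 = \left(-11 + 56 \cdot 46^{2}\right) - -2818 = \left(-11 + 56 \cdot 2116\right) + 2818 = \left(-11 + 118496\right) + 2818 = 118485 + 2818 = 121303$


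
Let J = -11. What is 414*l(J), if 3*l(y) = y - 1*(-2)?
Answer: -1242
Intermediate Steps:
l(y) = ⅔ + y/3 (l(y) = (y - 1*(-2))/3 = (y + 2)/3 = (2 + y)/3 = ⅔ + y/3)
414*l(J) = 414*(⅔ + (⅓)*(-11)) = 414*(⅔ - 11/3) = 414*(-3) = -1242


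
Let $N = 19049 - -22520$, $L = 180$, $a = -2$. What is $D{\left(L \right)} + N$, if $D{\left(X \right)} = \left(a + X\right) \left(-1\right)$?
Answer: $41391$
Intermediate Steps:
$D{\left(X \right)} = 2 - X$ ($D{\left(X \right)} = \left(-2 + X\right) \left(-1\right) = 2 - X$)
$N = 41569$ ($N = 19049 + 22520 = 41569$)
$D{\left(L \right)} + N = \left(2 - 180\right) + 41569 = -178 + 41569 = 41391$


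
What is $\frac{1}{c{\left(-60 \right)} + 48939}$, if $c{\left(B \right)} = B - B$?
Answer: $\frac{1}{48939} \approx 2.0434 \cdot 10^{-5}$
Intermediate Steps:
$c{\left(B \right)} = 0$
$\frac{1}{c{\left(-60 \right)} + 48939} = \frac{1}{0 + 48939} = \frac{1}{48939}$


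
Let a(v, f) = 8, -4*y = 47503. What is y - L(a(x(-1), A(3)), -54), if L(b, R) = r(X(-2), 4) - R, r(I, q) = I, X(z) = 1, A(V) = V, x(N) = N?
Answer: -47723/4 ≈ -11931.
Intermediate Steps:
y = -47503/4 (y = -1/4*47503 = -47503/4 ≈ -11876.)
L(b, R) = 1 - R
y - L(a(x(-1), A(3)), -54) = -47503/4 - (1 - 1*(-54)) = -47503/4 - (1 + 54) = -47503/4 - 1*55 = -47503/4 - 55 = -47723/4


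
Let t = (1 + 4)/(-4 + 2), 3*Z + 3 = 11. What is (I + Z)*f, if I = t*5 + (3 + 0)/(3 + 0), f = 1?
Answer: -53/6 ≈ -8.8333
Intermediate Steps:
Z = 8/3 (Z = -1 + (1/3)*11 = -1 + 11/3 = 8/3 ≈ 2.6667)
t = -5/2 (t = 5/(-2) = 5*(-1/2) = -5/2 ≈ -2.5000)
I = -23/2 (I = -5/2*5 + (3 + 0)/(3 + 0) = -25/2 + 3/3 = -25/2 + 3*(1/3) = -25/2 + 1 = -23/2 ≈ -11.500)
(I + Z)*f = (-23/2 + 8/3)*1 = -53/6*1 = -53/6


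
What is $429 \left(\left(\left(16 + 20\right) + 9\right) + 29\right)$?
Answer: $31746$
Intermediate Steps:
$429 \left(\left(\left(16 + 20\right) + 9\right) + 29\right) = 429 \left(\left(36 + 9\right) + 29\right) = 429 \left(45 + 29\right) = 429 \cdot 74 = 31746$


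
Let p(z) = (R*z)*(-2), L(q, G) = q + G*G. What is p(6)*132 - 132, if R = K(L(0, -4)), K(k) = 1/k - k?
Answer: 25113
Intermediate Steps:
L(q, G) = q + G**2
R = -255/16 (R = 1/(0 + (-4)**2) - (0 + (-4)**2) = 1/(0 + 16) - (0 + 16) = 1/16 - 1*16 = 1/16 - 16 = -255/16 ≈ -15.938)
p(z) = 255*z/8 (p(z) = -255*z/16*(-2) = 255*z/8)
p(6)*132 - 132 = ((255/8)*6)*132 - 132 = (765/4)*132 - 132 = 25245 - 132 = 25113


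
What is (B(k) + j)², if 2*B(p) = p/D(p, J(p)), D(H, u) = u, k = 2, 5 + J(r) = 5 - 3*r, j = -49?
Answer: 87025/36 ≈ 2417.4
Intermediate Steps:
J(r) = -3*r (J(r) = -5 + (5 - 3*r) = -3*r)
B(p) = -⅙ (B(p) = (p/((-3*p)))/2 = (p*(-1/(3*p)))/2 = (½)*(-⅓) = -⅙)
(B(k) + j)² = (-⅙ - 49)² = (-295/6)² = 87025/36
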